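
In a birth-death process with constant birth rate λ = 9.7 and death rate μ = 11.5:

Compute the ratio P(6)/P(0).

For constant rates: P(n)/P(0) = (λ/μ)^n
P(6)/P(0) = (9.7/11.5)^6 = 0.84348^6 = 0.3601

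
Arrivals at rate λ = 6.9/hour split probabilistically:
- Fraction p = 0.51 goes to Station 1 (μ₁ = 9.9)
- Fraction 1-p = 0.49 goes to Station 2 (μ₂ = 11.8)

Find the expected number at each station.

Effective rates: λ₁ = 6.9×0.51 = 3.519, λ₂ = 6.9×0.49 = 3.381
Station 1: ρ₁ = 3.519/9.9 = 0.35545, L₁ = ρ₁/(1-ρ₁) = 0.35545/(1-0.35545) = 0.5515
Station 2: ρ₂ = 3.381/11.8 = 0.28653, L₂ = ρ₂/(1-ρ₂) = 0.28653/(1-0.28653) = 0.4016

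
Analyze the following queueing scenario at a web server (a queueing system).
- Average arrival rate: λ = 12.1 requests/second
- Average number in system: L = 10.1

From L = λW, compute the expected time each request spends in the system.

Little's Law: L = λW, so W = L/λ
W = 10.1/12.1 = 0.8347 seconds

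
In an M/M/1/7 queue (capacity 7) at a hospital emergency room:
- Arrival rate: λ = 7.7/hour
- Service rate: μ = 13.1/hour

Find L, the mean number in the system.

ρ = λ/μ = 7.7/13.1 = 0.58779
P₀ = (1-ρ)/(1-ρ^(K+1)) = (1-0.58779)/(1-0.58779^8) = 0.41221/0.98575 = 0.4182
P_K = P₀×ρ^K = 0.4182 × 0.58779^7 = 0.4182 × 0.02424 = 0.01014
L = ρ[1 - (K+1)ρ^K + Kρ^(K+1)] / [(1-ρ)(1-ρ^(K+1))]
L = 0.58779 × (1 - 8×0.02424 + 7×0.01425) / ((1 - 0.58779) × (1 - 0.01425)) = 1.3103 patients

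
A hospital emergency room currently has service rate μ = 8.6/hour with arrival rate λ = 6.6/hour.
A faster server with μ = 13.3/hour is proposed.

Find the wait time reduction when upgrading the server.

System 1: ρ₁ = 6.6/8.6 = 0.7674, W₁ = 1/(8.6-6.6) = 0.50000
System 2: ρ₂ = 6.6/13.3 = 0.4962, W₂ = 1/(13.3-6.6) = 0.14925
Improvement: (W₁-W₂)/W₁ = (0.50000-0.14925)/0.50000 = 70.15%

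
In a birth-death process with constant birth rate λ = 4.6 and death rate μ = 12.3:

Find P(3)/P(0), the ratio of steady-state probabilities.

For constant rates: P(n)/P(0) = (λ/μ)^n
P(3)/P(0) = (4.6/12.3)^3 = 0.3740^3 = 0.05231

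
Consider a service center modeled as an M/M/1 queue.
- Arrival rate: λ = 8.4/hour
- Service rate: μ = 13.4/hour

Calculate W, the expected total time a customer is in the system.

First, compute utilization: ρ = λ/μ = 8.4/13.4 = 0.6269
For M/M/1: W = 1/(μ-λ)
W = 1/(13.4-8.4) = 1/5.00
W = 0.2000 hours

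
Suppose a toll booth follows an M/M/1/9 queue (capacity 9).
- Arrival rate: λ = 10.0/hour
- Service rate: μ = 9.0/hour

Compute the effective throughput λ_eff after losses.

ρ = λ/μ = 10.0/9.0 = 1.11111
P₀ = (1-ρ)/(1-ρ^(K+1)) = (1-1.11111)/(1-1.11111^10) = -0.1111/-1.8679 = 0.05948
P_K = P₀×ρ^K = 0.05948 × 1.11111^9 = 0.05948 × 2.5812 = 0.1535
λ_eff = λ(1-P_K) = 10.0 × (1 - 0.15353) = 10.0 × 0.84647 = 8.4647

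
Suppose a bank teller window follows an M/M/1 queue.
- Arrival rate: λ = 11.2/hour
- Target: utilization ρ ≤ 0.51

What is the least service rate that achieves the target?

ρ = λ/μ, so μ = λ/ρ
μ ≥ 11.2/0.51 = 21.9608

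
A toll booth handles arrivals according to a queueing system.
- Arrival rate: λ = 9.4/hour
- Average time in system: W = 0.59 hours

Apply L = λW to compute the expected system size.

Little's Law: L = λW
L = 9.4 × 0.59 = 5.5460 vehicles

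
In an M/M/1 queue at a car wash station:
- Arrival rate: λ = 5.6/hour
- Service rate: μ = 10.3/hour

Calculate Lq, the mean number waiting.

ρ = λ/μ = 5.6/10.3 = 0.5437
For M/M/1: Lq = λ²/(μ(μ-λ))
Lq = 31.36/(10.3 × 4.70)
Lq = 0.6478 cars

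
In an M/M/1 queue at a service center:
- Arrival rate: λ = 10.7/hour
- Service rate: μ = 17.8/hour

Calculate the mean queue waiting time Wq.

First, compute utilization: ρ = λ/μ = 10.7/17.8 = 0.6011
For M/M/1: Wq = λ/(μ(μ-λ))
Wq = 10.7/(17.8 × (17.8-10.7))
Wq = 10.7/(17.8 × 7.10)
Wq = 0.08467 hours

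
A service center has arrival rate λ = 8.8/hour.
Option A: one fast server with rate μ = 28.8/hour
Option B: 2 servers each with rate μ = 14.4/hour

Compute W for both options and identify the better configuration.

Option A: single server μ = 28.8 (M/M/1)
  ρ_A = 8.8/28.8 = 0.3056
  W_A = 1/(μ-λ) = 1/(28.8-8.8) = 1/20.00 = 0.05000

Option B: 2 servers μ = 14.4 (M/M/2)
  ρ_B = λ/(cμ) = 8.8/(2×14.4) = 0.3056
  Offered load a = λ/μ = cρ = 8.8/14.4 = 0.6111
  P₀ = [ Σₙ₌₀^1 aⁿ/n! + a^2/(2!(1-ρ)) ]⁻¹
  Σ = a^0/0! + a^1/1! = 1.0000 + 0.6111 = 1.6111
  a^2/(2!(1-ρ)) = 0.3735/(2 × 0.6944) = 0.2689
  P₀ = 1/(1.6111 + 0.2689) = 0.5319
  Lq = P₀·a^2·ρ / (2!(1-ρ)²) = 0.53191 × 0.37346 × 0.30556 / (2 × 0.48225) = 0.06293
  Wq_B = Lq/λ = 0.0629314/8.8 = 0.0071513
  W_B = Wq_B + 1/μ = 0.0071513 + 0.069444 = 0.07660

Since W_A = 0.05000 < W_B = 0.07660, Option A (single fast server) has the shorter time in system.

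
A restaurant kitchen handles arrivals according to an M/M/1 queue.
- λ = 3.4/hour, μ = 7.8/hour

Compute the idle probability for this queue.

ρ = λ/μ = 3.4/7.8 = 0.4359
P(0) = 1 - ρ = 1 - 0.4359 = 0.5641
The server is idle 56.41% of the time.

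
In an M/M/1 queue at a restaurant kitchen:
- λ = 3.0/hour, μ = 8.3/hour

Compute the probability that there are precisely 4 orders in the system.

ρ = λ/μ = 3.0/8.3 = 0.36145
P(n) = (1-ρ)ρⁿ
P(4) = (1-0.36145) × 0.36145^4
P(4) = 0.6385 × 0.01707
P(4) = 0.01090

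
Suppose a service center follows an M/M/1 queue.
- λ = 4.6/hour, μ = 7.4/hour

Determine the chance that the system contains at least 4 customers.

ρ = λ/μ = 4.6/7.4 = 0.6216
P(N ≥ n) = ρⁿ
P(N ≥ 4) = 0.6216^4
P(N ≥ 4) = 0.1493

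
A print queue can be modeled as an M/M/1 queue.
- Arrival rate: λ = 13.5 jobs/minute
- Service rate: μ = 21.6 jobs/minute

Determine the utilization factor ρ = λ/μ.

Server utilization: ρ = λ/μ
ρ = 13.5/21.6 = 0.6250
The server is busy 62.50% of the time.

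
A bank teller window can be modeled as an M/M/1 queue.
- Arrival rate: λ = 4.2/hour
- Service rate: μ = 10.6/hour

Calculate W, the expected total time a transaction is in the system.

First, compute utilization: ρ = λ/μ = 4.2/10.6 = 0.3962
For M/M/1: W = 1/(μ-λ)
W = 1/(10.6-4.2) = 1/6.40
W = 0.1562 hours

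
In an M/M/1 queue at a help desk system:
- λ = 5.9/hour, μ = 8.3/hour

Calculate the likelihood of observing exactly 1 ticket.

ρ = λ/μ = 5.9/8.3 = 0.71084
P(n) = (1-ρ)ρⁿ
P(1) = (1-0.71084) × 0.71084^1
P(1) = 0.28916 × 0.71084
P(1) = 0.2055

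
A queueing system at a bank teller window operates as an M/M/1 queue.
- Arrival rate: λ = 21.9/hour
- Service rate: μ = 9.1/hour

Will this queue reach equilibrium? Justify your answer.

Stability requires ρ = λ/(cμ) < 1
ρ = 21.9/(1 × 9.1) = 21.9/9.10 = 2.4066
Since 2.4066 ≥ 1, the system is UNSTABLE.
Queue grows without bound. Need μ > λ = 21.9.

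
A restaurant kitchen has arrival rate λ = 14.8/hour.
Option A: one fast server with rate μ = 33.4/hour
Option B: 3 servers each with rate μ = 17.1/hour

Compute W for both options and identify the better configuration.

Option A: single server μ = 33.4 (M/M/1)
  ρ_A = 14.8/33.4 = 0.4431
  W_A = 1/(μ-λ) = 1/(33.4-14.8) = 1/18.60 = 0.05376

Option B: 3 servers μ = 17.1 (M/M/3)
  ρ_B = λ/(cμ) = 14.8/(3×17.1) = 0.2885
  Offered load a = λ/μ = cρ = 14.8/17.1 = 0.8655
  P₀ = [ Σₙ₌₀^2 aⁿ/n! + a^3/(3!(1-ρ)) ]⁻¹
  Σ = a^0/0! + a^1/1! + a^2/2! = 1.0000 + 0.8655 + 0.3745 = 2.2400
  a^3/(3!(1-ρ)) = 0.6483/(6 × 0.7115) = 0.1519
  P₀ = 1/(2.2400 + 0.1519) = 0.4181
  Lq = P₀·a^3·ρ / (3!(1-ρ)²) = 0.4181 × 0.6483 × 0.2885 / (6 × 0.5062) = 0.02575
  Wq_B = Lq/λ = 0.02575/14.8 = 0.001740
  W_B = Wq_B + 1/μ = 0.001740 + 0.05848 = 0.06022

Since W_A = 0.05376 < W_B = 0.06022, Option A (single fast server) has the shorter time in system.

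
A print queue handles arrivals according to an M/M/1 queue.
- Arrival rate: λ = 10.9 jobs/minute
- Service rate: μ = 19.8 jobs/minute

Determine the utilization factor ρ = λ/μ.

Server utilization: ρ = λ/μ
ρ = 10.9/19.8 = 0.5505
The server is busy 55.05% of the time.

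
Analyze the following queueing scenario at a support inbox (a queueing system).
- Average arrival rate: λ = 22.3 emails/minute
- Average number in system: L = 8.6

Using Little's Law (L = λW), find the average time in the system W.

Little's Law: L = λW, so W = L/λ
W = 8.6/22.3 = 0.3857 minutes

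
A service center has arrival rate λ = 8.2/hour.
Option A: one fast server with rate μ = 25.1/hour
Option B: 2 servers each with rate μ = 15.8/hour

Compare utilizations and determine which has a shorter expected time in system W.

Option A: single server μ = 25.1 (M/M/1)
  ρ_A = 8.2/25.1 = 0.3267
  W_A = 1/(μ-λ) = 1/(25.1-8.2) = 1/16.90 = 0.05917

Option B: 2 servers μ = 15.8 (M/M/2)
  ρ_B = λ/(cμ) = 8.2/(2×15.8) = 0.2595
  Offered load a = λ/μ = cρ = 8.2/15.8 = 0.5190
  P₀ = [ Σₙ₌₀^1 aⁿ/n! + a^2/(2!(1-ρ)) ]⁻¹
  Σ = a^0/0! + a^1/1! = 1.0000 + 0.5190 = 1.5190
  a^2/(2!(1-ρ)) = 0.26935/(2 × 0.74051) = 0.1819
  P₀ = 1/(1.5190 + 0.1819) = 0.5879
  Lq = P₀·a^2·ρ / (2!(1-ρ)²) = 0.5879 × 0.2693 × 0.2595 / (2 × 0.5483) = 0.03747
  Wq_B = Lq/λ = 0.03747/8.2 = 0.004570
  W_B = Wq_B + 1/μ = 0.004570 + 0.06329 = 0.06786

Since W_A = 0.05917 < W_B = 0.06786, Option A (single fast server) has the shorter time in system.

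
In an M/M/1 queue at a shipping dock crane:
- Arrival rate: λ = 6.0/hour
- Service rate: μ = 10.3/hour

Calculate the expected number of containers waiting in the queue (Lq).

ρ = λ/μ = 6.0/10.3 = 0.5825
For M/M/1: Lq = λ²/(μ(μ-λ))
Lq = 36.00/(10.3 × 4.30)
Lq = 0.8128 containers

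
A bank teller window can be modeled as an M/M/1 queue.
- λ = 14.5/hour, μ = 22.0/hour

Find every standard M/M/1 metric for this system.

Step 1: ρ = λ/μ = 14.5/22.0 = 0.6591
Step 2: L = λ/(μ-λ) = 14.5/7.50 = 1.9333
Step 3: Lq = λ²/(μ(μ-λ)) = 210.25/(22.0×7.50) = 1.2742
Step 4: W = 1/(μ-λ) = 1/7.50 = 0.13333
Step 5: Wq = λ/(μ(μ-λ)) = 14.5/(22.0×7.50) = 0.08788
Step 6: P(0) = 1-ρ = 0.3409
Verify: L = λW = 14.5×0.13333 = 1.9333 ✔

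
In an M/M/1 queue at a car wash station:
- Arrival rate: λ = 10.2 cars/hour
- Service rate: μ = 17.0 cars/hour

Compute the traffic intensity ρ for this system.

Server utilization: ρ = λ/μ
ρ = 10.2/17.0 = 0.6000
The server is busy 60.00% of the time.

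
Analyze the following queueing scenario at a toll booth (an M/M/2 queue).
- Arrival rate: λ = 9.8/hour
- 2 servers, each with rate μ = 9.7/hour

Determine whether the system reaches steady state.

Stability requires ρ = λ/(cμ) < 1
ρ = 9.8/(2 × 9.7) = 9.8/19.40 = 0.5052
Since 0.5052 < 1, the system is STABLE.
The servers are busy 50.52% of the time.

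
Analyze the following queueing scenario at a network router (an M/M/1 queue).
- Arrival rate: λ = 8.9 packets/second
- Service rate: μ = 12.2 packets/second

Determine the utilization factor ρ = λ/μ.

Server utilization: ρ = λ/μ
ρ = 8.9/12.2 = 0.7295
The server is busy 72.95% of the time.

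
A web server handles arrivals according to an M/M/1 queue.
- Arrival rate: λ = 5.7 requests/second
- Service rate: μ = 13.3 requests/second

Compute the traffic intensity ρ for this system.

Server utilization: ρ = λ/μ
ρ = 5.7/13.3 = 0.4286
The server is busy 42.86% of the time.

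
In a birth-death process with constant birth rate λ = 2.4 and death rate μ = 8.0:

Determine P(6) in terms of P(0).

For constant rates: P(n)/P(0) = (λ/μ)^n
P(6)/P(0) = (2.4/8.0)^6 = 0.3000^6 = 0.0007290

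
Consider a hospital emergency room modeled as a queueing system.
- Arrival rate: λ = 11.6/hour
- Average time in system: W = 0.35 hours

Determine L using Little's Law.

Little's Law: L = λW
L = 11.6 × 0.35 = 4.0600 patients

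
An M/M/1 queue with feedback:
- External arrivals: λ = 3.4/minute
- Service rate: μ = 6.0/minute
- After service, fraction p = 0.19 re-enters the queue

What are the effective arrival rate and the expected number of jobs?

Effective arrival rate: λ_eff = λ/(1-p) = 3.4/(1-0.19) = 3.4/0.81 = 4.19753
ρ = λ_eff/μ = 4.19753/6.0 = 0.69959
L = ρ/(1-ρ) = 0.69959/(1-0.69959) = 2.3288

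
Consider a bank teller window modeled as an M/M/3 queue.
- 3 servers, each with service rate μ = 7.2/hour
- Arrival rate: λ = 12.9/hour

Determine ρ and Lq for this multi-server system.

Traffic intensity: ρ = λ/(cμ) = 12.9/(3×7.2) = 0.5972
Since ρ = 0.5972 < 1, system is stable.
Offered load a = λ/μ = cρ = 12.9/7.2 = 1.7917
P₀ = [ Σₙ₌₀^2 aⁿ/n! + a^3/(3!(1-ρ)) ]⁻¹
Σ = a^0/0! + a^1/1! + a^2/2! = 1.0000 + 1.7917 + 1.6050 = 4.3967
a^3/(3!(1-ρ)) = 5.7514/(6 × 0.40278) = 2.3799
P₀ = 1/(4.3967 + 2.3799) = 0.1476
Lq = P₀·a^3·ρ / (3!(1-ρ)²) = 0.14757 × 5.7514 × 0.59722 / (6 × 0.16223) = 0.5207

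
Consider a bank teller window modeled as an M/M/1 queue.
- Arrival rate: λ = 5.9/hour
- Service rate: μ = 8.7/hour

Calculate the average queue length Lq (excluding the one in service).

ρ = λ/μ = 5.9/8.7 = 0.6782
For M/M/1: Lq = λ²/(μ(μ-λ))
Lq = 34.81/(8.7 × 2.80)
Lq = 1.4290 transactions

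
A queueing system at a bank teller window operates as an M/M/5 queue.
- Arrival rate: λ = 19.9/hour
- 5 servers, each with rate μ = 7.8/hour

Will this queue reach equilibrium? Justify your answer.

Stability requires ρ = λ/(cμ) < 1
ρ = 19.9/(5 × 7.8) = 19.9/39.00 = 0.5103
Since 0.5103 < 1, the system is STABLE.
The servers are busy 51.03% of the time.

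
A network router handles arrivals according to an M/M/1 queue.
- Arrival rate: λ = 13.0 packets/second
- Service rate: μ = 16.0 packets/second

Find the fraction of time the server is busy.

Server utilization: ρ = λ/μ
ρ = 13.0/16.0 = 0.8125
The server is busy 81.25% of the time.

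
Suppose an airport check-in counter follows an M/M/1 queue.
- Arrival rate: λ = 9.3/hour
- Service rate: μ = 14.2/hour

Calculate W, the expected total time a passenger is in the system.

First, compute utilization: ρ = λ/μ = 9.3/14.2 = 0.6549
For M/M/1: W = 1/(μ-λ)
W = 1/(14.2-9.3) = 1/4.90
W = 0.2041 hours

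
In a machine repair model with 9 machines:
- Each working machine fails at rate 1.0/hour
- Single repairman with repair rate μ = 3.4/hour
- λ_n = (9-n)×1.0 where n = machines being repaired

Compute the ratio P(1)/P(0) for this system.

P(1)/P(0) = ∏_{i=0}^{1-1} λ_i/μ_{i+1}
= (9-0)×1.0/3.4
= 2.6471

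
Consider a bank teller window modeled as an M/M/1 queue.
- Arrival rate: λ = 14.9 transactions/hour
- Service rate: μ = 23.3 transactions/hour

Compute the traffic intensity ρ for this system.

Server utilization: ρ = λ/μ
ρ = 14.9/23.3 = 0.6395
The server is busy 63.95% of the time.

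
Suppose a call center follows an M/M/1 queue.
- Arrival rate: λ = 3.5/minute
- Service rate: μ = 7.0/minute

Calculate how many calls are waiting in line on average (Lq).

ρ = λ/μ = 3.5/7.0 = 0.5000
For M/M/1: Lq = λ²/(μ(μ-λ))
Lq = 12.25/(7.0 × 3.50)
Lq = 0.5000 calls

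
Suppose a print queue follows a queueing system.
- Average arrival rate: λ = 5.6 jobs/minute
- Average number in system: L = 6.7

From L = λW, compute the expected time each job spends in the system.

Little's Law: L = λW, so W = L/λ
W = 6.7/5.6 = 1.1964 minutes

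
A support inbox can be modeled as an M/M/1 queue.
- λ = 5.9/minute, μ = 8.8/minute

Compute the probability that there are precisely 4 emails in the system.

ρ = λ/μ = 5.9/8.8 = 0.67045
P(n) = (1-ρ)ρⁿ
P(4) = (1-0.67045) × 0.67045^4
P(4) = 0.32955 × 0.20205
P(4) = 0.06659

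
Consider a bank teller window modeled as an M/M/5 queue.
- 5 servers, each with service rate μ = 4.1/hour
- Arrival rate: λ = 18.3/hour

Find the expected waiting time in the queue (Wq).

Traffic intensity: ρ = λ/(cμ) = 18.3/(5×4.1) = 0.8927
Since ρ = 0.8927 < 1, system is stable.
Offered load a = λ/μ = cρ = 18.3/4.1 = 4.4634
P₀ = [ Σₙ₌₀^4 aⁿ/n! + a^5/(5!(1-ρ)) ]⁻¹
Σ = a^0/0! + a^1/1! + a^2/2! + a^3/3! + a^4/4! = 1.000000 + 4.463415 + 9.961035 + 14.82008 + 16.53704 = 46.7816
a^5/(5!(1-ρ)) = 1771.4796/(120 × 0.10731707) = 137.5581
P₀ = 1/(46.7816 + 137.5581) = 0.005425
Lq = P₀·a^5·ρ / (5!(1-ρ)²) = 0.0054248 × 1771.4796 × 0.89268 / (120 × 0.011517) = 6.2072
Wq = Lq/λ = 6.2072/18.3 = 0.3392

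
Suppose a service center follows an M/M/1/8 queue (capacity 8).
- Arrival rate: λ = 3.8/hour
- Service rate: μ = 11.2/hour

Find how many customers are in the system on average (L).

ρ = λ/μ = 3.8/11.2 = 0.339286
P₀ = (1-ρ)/(1-ρ^(K+1)) = (1-0.339286)/(1-0.339286^9) = 0.6607/0.9999 = 0.6608
P_K = P₀×ρ^K = 0.6608 × 0.339286^8 = 0.6608 × 0.0001756 = 0.0001160
L = ρ[1 - (K+1)ρ^K + Kρ^(K+1)] / [(1-ρ)(1-ρ^(K+1))]
L = 0.339286 × (1 - 9×0.0001756 + 8×0.00005958) / ((1 - 0.339286) × (1 - 0.00005958)) = 0.5130 customers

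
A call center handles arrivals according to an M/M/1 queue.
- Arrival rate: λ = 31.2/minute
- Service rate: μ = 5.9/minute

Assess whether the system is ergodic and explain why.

Stability requires ρ = λ/(cμ) < 1
ρ = 31.2/(1 × 5.9) = 31.2/5.90 = 5.2881
Since 5.2881 ≥ 1, the system is UNSTABLE.
Queue grows without bound. Need μ > λ = 31.2.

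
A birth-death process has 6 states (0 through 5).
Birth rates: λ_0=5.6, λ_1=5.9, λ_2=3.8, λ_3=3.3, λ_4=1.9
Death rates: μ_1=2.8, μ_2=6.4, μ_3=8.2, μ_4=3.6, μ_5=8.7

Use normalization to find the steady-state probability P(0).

Ratios P(n)/P(0) = (λ₀···λₙ₋₁)/(μ₁···μₙ):
P(1)/P(0) = (5.6)/(2.8) = 2.0000
P(2)/P(0) = (5.6×5.9)/(2.8×6.4) = 1.8438
P(3)/P(0) = (5.6×5.9×3.8)/(2.8×6.4×8.2) = 0.8544
P(4)/P(0) = (5.6×5.9×3.8×3.3)/(2.8×6.4×8.2×3.6) = 0.7832
P(5)/P(0) = (5.6×5.9×3.8×3.3×1.9)/(2.8×6.4×8.2×3.6×8.7) = 0.1710

Normalization: ∑ P(n) = 1
P(0) × (1.0000 + 2.0000 + 1.8438 + 0.8544 + 0.7832 + 0.1710) = 1
P(0) × 6.6524 = 1
P(0) = 1/6.6524 = 0.1503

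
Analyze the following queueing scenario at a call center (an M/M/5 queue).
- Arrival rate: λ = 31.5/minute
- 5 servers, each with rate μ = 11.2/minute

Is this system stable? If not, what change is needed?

Stability requires ρ = λ/(cμ) < 1
ρ = 31.5/(5 × 11.2) = 31.5/56.00 = 0.5625
Since 0.5625 < 1, the system is STABLE.
The servers are busy 56.25% of the time.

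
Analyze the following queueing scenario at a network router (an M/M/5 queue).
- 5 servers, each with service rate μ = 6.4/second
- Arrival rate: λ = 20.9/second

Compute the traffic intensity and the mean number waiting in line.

Traffic intensity: ρ = λ/(cμ) = 20.9/(5×6.4) = 0.6531
Since ρ = 0.6531 < 1, system is stable.
Offered load a = λ/μ = cρ = 20.9/6.4 = 3.2656
P₀ = [ Σₙ₌₀^4 aⁿ/n! + a^5/(5!(1-ρ)) ]⁻¹
Σ = a^0/0! + a^1/1! + a^2/2! + a^3/3! + a^4/4! = 1.0000 + 3.2656 + 5.3322 + 5.8043 + 4.7386 = 20.1407
a^5/(5!(1-ρ)) = 371.3912/(120 × 0.346875) = 8.9223
P₀ = 1/(20.1407 + 8.9223) = 0.03441
Lq = P₀·a^5·ρ / (5!(1-ρ)²) = 0.034408 × 371.3912 × 0.65312 / (120 × 0.12032) = 0.5780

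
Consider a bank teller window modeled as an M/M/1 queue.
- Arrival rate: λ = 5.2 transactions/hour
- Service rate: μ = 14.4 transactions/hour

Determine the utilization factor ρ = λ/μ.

Server utilization: ρ = λ/μ
ρ = 5.2/14.4 = 0.3611
The server is busy 36.11% of the time.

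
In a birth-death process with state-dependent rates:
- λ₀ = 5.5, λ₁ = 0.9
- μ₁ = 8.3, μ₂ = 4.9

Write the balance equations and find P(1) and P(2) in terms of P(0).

Balance equations:
State 0: λ₀P₀ = μ₁P₁ → P₁ = (λ₀/μ₁)P₀ = (5.5/8.3)P₀ = 0.6627P₀
State 1: P₂ = (λ₀λ₁)/(μ₁μ₂)P₀ = (5.5×0.9)/(8.3×4.9)P₀ = 0.1217P₀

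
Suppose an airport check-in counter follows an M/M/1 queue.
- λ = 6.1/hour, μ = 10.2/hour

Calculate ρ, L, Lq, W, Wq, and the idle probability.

Step 1: ρ = λ/μ = 6.1/10.2 = 0.5980
Step 2: L = λ/(μ-λ) = 6.1/4.10 = 1.4878
Step 3: Lq = λ²/(μ(μ-λ)) = 37.21/(10.2×4.10) = 0.8898
Step 4: W = 1/(μ-λ) = 1/4.10 = 0.2439
Step 5: Wq = λ/(μ(μ-λ)) = 6.1/(10.2×4.10) = 0.1459
Step 6: P(0) = 1-ρ = 0.4020
Verify: L = λW = 6.1×0.2439 = 1.4878 ✔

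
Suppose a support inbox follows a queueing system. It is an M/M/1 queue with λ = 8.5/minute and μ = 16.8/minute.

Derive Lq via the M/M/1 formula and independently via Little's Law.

Method 1 (direct): Lq = λ²/(μ(μ-λ)) = 72.25/(16.8 × 8.30) = 0.5181

Method 2 (Little's Law):
W = 1/(μ-λ) = 1/8.30 = 0.120482
Wq = W - 1/μ = 0.120482 - 0.0595238 = 0.060958
Lq = λWq = 8.5 × 0.060958 = 0.5181 ✔ (matches Method 1)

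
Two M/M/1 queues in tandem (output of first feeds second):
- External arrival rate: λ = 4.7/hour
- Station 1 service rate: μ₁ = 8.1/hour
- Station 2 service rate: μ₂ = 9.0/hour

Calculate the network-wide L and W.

By Jackson's theorem, each station behaves as independent M/M/1.
Station 1: ρ₁ = 4.7/8.1 = 0.5802, L₁ = ρ₁/(1-ρ₁) = λ/(μ₁-λ) = 4.7/3.40 = 1.3824
Station 2: ρ₂ = 4.7/9.0 = 0.5222, L₂ = ρ₂/(1-ρ₂) = λ/(μ₂-λ) = 4.7/4.30 = 1.0930
Total: L = L₁ + L₂ = 1.3824 + 1.0930 = 2.4754
W = L/λ = 2.4754/4.7 = 0.5267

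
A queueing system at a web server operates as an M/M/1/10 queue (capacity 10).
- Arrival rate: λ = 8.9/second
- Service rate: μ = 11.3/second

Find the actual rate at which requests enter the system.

ρ = λ/μ = 8.9/11.3 = 0.78761
P₀ = (1-ρ)/(1-ρ^(K+1)) = (1-0.78761)/(1-0.78761^11) = 0.2124/0.9277 = 0.2290
P_K = P₀×ρ^K = 0.22895 × 0.78761^10 = 0.22895 × 0.091857 = 0.02103
λ_eff = λ(1-P_K) = 8.9 × (1 - 0.02103) = 8.9 × 0.97897 = 8.7128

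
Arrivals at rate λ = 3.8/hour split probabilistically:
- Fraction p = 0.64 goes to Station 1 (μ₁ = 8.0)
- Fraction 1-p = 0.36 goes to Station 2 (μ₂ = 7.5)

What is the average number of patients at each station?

Effective rates: λ₁ = 3.8×0.64 = 2.432, λ₂ = 3.8×0.36 = 1.368
Station 1: ρ₁ = 2.432/8.0 = 0.3040, L₁ = ρ₁/(1-ρ₁) = 0.3040/(1-0.3040) = 0.4368
Station 2: ρ₂ = 1.368/7.5 = 0.1824, L₂ = ρ₂/(1-ρ₂) = 0.1824/(1-0.1824) = 0.2231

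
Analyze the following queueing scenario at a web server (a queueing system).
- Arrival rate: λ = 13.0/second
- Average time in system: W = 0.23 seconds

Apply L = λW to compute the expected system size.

Little's Law: L = λW
L = 13.0 × 0.23 = 2.9900 requests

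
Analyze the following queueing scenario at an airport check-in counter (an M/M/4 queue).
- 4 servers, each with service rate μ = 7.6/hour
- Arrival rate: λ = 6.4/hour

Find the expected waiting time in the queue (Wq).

Traffic intensity: ρ = λ/(cμ) = 6.4/(4×7.6) = 0.2105
Since ρ = 0.2105 < 1, system is stable.
Offered load a = λ/μ = cρ = 6.4/7.6 = 0.8421
P₀ = [ Σₙ₌₀^3 aⁿ/n! + a^4/(4!(1-ρ)) ]⁻¹
Σ = a^0/0! + a^1/1! + a^2/2! + a^3/3! = 1.0000 + 0.8421 + 0.3546 + 0.09953 = 2.2962
a^4/(4!(1-ρ)) = 0.5029/(24 × 0.7895) = 0.02654
P₀ = 1/(2.2962 + 0.02654) = 0.4305
Lq = P₀·a^4·ρ / (4!(1-ρ)²) = 0.43053 × 0.50288 × 0.21053 / (24 × 0.62327) = 0.003047
Wq = Lq/λ = 0.003047/6.4 = 0.0004761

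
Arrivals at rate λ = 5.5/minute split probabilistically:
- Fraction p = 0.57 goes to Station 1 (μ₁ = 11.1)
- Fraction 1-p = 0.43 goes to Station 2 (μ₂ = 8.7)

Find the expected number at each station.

Effective rates: λ₁ = 5.5×0.57 = 3.135, λ₂ = 5.5×0.43 = 2.365
Station 1: ρ₁ = 3.135/11.1 = 0.28243, L₁ = ρ₁/(1-ρ₁) = 0.28243/(1-0.28243) = 0.3936
Station 2: ρ₂ = 2.365/8.7 = 0.27184, L₂ = ρ₂/(1-ρ₂) = 0.27184/(1-0.27184) = 0.3733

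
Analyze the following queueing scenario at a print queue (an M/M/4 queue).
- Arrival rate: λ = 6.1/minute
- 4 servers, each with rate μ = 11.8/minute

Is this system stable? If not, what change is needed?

Stability requires ρ = λ/(cμ) < 1
ρ = 6.1/(4 × 11.8) = 6.1/47.20 = 0.1292
Since 0.1292 < 1, the system is STABLE.
The servers are busy 12.92% of the time.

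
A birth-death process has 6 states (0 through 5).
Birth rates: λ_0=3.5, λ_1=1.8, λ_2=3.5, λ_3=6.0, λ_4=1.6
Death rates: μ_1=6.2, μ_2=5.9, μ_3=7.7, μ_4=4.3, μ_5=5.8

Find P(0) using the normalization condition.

Ratios P(n)/P(0) = (λ₀···λₙ₋₁)/(μ₁···μₙ):
P(1)/P(0) = (3.5)/(6.2) = 0.56452
P(2)/P(0) = (3.5×1.8)/(6.2×5.9) = 0.17223
P(3)/P(0) = (3.5×1.8×3.5)/(6.2×5.9×7.7) = 0.078284
P(4)/P(0) = (3.5×1.8×3.5×6.0)/(6.2×5.9×7.7×4.3) = 0.10923
P(5)/P(0) = (3.5×1.8×3.5×6.0×1.6)/(6.2×5.9×7.7×4.3×5.8) = 0.030133

Normalization: ∑ P(n) = 1
P(0) × (1.0000 + 0.56452 + 0.17223 + 0.078284 + 0.10923 + 0.030133) = 1
P(0) × 1.9544 = 1
P(0) = 1/1.9544 = 0.5117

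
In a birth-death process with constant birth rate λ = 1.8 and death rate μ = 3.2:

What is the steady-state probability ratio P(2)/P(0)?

For constant rates: P(n)/P(0) = (λ/μ)^n
P(2)/P(0) = (1.8/3.2)^2 = 0.5625^2 = 0.3164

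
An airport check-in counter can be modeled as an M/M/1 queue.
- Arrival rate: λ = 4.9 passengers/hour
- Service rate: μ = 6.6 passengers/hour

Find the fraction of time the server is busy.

Server utilization: ρ = λ/μ
ρ = 4.9/6.6 = 0.7424
The server is busy 74.24% of the time.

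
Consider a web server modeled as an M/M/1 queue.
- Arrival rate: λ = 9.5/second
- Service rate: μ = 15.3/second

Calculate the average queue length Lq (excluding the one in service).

ρ = λ/μ = 9.5/15.3 = 0.6209
For M/M/1: Lq = λ²/(μ(μ-λ))
Lq = 90.25/(15.3 × 5.80)
Lq = 1.0170 requests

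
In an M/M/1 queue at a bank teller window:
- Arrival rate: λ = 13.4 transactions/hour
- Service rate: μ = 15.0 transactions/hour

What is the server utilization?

Server utilization: ρ = λ/μ
ρ = 13.4/15.0 = 0.8933
The server is busy 89.33% of the time.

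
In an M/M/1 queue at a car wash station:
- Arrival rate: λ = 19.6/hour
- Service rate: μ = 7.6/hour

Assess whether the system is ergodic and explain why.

Stability requires ρ = λ/(cμ) < 1
ρ = 19.6/(1 × 7.6) = 19.6/7.60 = 2.5789
Since 2.5789 ≥ 1, the system is UNSTABLE.
Queue grows without bound. Need μ > λ = 19.6.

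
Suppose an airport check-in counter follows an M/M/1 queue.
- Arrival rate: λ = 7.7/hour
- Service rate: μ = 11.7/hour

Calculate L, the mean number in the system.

ρ = λ/μ = 7.7/11.7 = 0.6581
For M/M/1: L = λ/(μ-λ)
L = 7.7/(11.7-7.7) = 7.7/4.00
L = 1.9250 passengers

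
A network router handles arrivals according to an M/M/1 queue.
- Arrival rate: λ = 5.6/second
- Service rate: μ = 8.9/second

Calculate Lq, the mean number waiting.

ρ = λ/μ = 5.6/8.9 = 0.6292
For M/M/1: Lq = λ²/(μ(μ-λ))
Lq = 31.36/(8.9 × 3.30)
Lq = 1.0678 packets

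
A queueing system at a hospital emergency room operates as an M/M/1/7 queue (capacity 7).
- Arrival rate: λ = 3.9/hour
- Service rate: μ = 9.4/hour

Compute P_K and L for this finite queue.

ρ = λ/μ = 3.9/9.4 = 0.4149
P₀ = (1-ρ)/(1-ρ^(K+1)) = (1-0.4149)/(1-0.4149^8) = 0.5851/0.9991 = 0.5856
P_K = P₀×ρ^K = 0.5856 × 0.4149^7 = 0.5856 × 0.002116 = 0.001239
Blocking probability P_7 = 0.001239 (0.12%)
L = ρ[1 - (K+1)ρ^K + Kρ^(K+1)] / [(1-ρ)(1-ρ^(K+1))]
L = 0.4149 × (1 - 8×0.002116 + 7×0.0008781) / ((1 - 0.4149) × (1 - 0.0008781)) = 0.7021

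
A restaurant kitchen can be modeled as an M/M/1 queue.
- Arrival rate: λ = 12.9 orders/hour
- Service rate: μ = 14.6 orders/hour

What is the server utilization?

Server utilization: ρ = λ/μ
ρ = 12.9/14.6 = 0.8836
The server is busy 88.36% of the time.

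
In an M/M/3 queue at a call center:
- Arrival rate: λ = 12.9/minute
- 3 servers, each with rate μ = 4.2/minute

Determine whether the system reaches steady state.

Stability requires ρ = λ/(cμ) < 1
ρ = 12.9/(3 × 4.2) = 12.9/12.60 = 1.0238
Since 1.0238 ≥ 1, the system is UNSTABLE.
Need c > λ/μ = 12.9/4.2 = 3.07.
Minimum servers needed: c = 4.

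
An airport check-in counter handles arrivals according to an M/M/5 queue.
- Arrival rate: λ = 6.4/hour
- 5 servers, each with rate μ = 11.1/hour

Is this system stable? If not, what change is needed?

Stability requires ρ = λ/(cμ) < 1
ρ = 6.4/(5 × 11.1) = 6.4/55.50 = 0.1153
Since 0.1153 < 1, the system is STABLE.
The servers are busy 11.53% of the time.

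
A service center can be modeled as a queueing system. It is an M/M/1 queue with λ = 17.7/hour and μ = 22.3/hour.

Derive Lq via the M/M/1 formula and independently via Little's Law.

Method 1 (direct): Lq = λ²/(μ(μ-λ)) = 313.29/(22.3 × 4.60) = 3.0541

Method 2 (Little's Law):
W = 1/(μ-λ) = 1/4.60 = 0.21739
Wq = W - 1/μ = 0.21739 - 0.044843 = 0.17255
Lq = λWq = 17.7 × 0.17255 = 3.0541 ✔ (matches Method 1)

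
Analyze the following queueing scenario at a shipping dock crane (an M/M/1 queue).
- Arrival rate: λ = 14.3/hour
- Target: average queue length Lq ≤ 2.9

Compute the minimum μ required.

For M/M/1: Lq = λ²/(μ(μ-λ))
Need Lq ≤ 2.9, i.e. μ(μ-λ) ≥ λ²/2.9
μ² - 14.3μ - 204.49/2.9 ≥ 0  →  μ² - 14.3μ - 70.5138 ≥ 0
Quadratic formula (positive root): μ = [λ + √(λ² + 4×70.5138)]/2
Discriminant: 204.49 + 4×70.5138 = 486.5452, √486.5452 = 22.0578
μ ≥ (14.3 + 22.0578)/2 = 18.1789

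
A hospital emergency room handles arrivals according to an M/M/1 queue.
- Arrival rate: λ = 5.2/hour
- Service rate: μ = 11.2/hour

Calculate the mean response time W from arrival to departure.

First, compute utilization: ρ = λ/μ = 5.2/11.2 = 0.4643
For M/M/1: W = 1/(μ-λ)
W = 1/(11.2-5.2) = 1/6.00
W = 0.1667 hours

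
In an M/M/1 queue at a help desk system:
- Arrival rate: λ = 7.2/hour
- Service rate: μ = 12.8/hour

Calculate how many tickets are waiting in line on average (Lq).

ρ = λ/μ = 7.2/12.8 = 0.5625
For M/M/1: Lq = λ²/(μ(μ-λ))
Lq = 51.84/(12.8 × 5.60)
Lq = 0.7232 tickets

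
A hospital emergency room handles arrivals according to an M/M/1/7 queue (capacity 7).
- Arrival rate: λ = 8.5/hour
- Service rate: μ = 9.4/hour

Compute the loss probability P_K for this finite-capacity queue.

ρ = λ/μ = 8.5/9.4 = 0.904255
P₀ = (1-ρ)/(1-ρ^(K+1)) = (1-0.904255)/(1-0.904255^8) = 0.09574/0.5530 = 0.1731
P_K = P₀×ρ^K = 0.17314 × 0.904255^7 = 0.17314 × 0.49435 = 0.08559
Blocking probability = 8.56%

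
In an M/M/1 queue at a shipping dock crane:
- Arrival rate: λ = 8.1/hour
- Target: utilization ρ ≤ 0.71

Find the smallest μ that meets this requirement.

ρ = λ/μ, so μ = λ/ρ
μ ≥ 8.1/0.71 = 11.4085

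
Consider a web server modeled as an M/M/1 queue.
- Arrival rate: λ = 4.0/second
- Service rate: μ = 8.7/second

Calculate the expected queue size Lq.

ρ = λ/μ = 4.0/8.7 = 0.4598
For M/M/1: Lq = λ²/(μ(μ-λ))
Lq = 16.00/(8.7 × 4.70)
Lq = 0.3913 requests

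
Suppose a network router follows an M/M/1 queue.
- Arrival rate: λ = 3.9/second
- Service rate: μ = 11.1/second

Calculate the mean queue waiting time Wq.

First, compute utilization: ρ = λ/μ = 3.9/11.1 = 0.3514
For M/M/1: Wq = λ/(μ(μ-λ))
Wq = 3.9/(11.1 × (11.1-3.9))
Wq = 3.9/(11.1 × 7.20)
Wq = 0.04880 seconds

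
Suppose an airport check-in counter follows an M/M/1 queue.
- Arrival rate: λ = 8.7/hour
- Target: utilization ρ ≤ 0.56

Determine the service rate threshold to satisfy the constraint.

ρ = λ/μ, so μ = λ/ρ
μ ≥ 8.7/0.56 = 15.5357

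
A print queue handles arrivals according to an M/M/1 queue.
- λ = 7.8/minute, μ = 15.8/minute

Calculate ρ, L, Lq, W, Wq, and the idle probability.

Step 1: ρ = λ/μ = 7.8/15.8 = 0.4937
Step 2: L = λ/(μ-λ) = 7.8/8.00 = 0.9750
Step 3: Lq = λ²/(μ(μ-λ)) = 60.84/(15.8×8.00) = 0.4813
Step 4: W = 1/(μ-λ) = 1/8.00 = 0.1250
Step 5: Wq = λ/(μ(μ-λ)) = 7.8/(15.8×8.00) = 0.06171
Step 6: P(0) = 1-ρ = 0.5063
Verify: L = λW = 7.8×0.1250 = 0.9750 ✔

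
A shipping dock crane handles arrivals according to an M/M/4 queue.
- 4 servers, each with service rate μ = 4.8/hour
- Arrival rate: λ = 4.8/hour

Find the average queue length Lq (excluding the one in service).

Traffic intensity: ρ = λ/(cμ) = 4.8/(4×4.8) = 0.2500
Since ρ = 0.2500 < 1, system is stable.
Offered load a = λ/μ = cρ = 4.8/4.8 = 1.0000
P₀ = [ Σₙ₌₀^3 aⁿ/n! + a^4/(4!(1-ρ)) ]⁻¹
Σ = a^0/0! + a^1/1! + a^2/2! + a^3/3! = 1.0000 + 1.0000 + 0.5000 + 0.1667 = 2.6667
a^4/(4!(1-ρ)) = 1.0000/(24 × 0.7500) = 0.05556
P₀ = 1/(2.6667 + 0.05556) = 0.3673
Lq = P₀·a^4·ρ / (4!(1-ρ)²) = 0.36735 × 1.0000 × 0.25000 / (24 × 0.56250) = 0.006803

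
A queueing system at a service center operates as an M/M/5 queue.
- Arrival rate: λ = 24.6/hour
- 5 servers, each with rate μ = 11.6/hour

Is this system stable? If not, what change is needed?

Stability requires ρ = λ/(cμ) < 1
ρ = 24.6/(5 × 11.6) = 24.6/58.00 = 0.4241
Since 0.4241 < 1, the system is STABLE.
The servers are busy 42.41% of the time.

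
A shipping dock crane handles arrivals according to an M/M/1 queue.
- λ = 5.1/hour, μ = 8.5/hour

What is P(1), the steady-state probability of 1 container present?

ρ = λ/μ = 5.1/8.5 = 0.6000
P(n) = (1-ρ)ρⁿ
P(1) = (1-0.6000) × 0.6000^1
P(1) = 0.4000 × 0.6000
P(1) = 0.2400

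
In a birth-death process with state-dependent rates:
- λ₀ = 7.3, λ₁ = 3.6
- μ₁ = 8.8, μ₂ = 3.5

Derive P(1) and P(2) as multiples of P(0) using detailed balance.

Balance equations:
State 0: λ₀P₀ = μ₁P₁ → P₁ = (λ₀/μ₁)P₀ = (7.3/8.8)P₀ = 0.8295P₀
State 1: P₂ = (λ₀λ₁)/(μ₁μ₂)P₀ = (7.3×3.6)/(8.8×3.5)P₀ = 0.8532P₀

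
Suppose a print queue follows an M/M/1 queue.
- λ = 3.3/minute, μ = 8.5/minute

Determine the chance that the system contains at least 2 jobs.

ρ = λ/μ = 3.3/8.5 = 0.3882
P(N ≥ n) = ρⁿ
P(N ≥ 2) = 0.3882^2
P(N ≥ 2) = 0.1507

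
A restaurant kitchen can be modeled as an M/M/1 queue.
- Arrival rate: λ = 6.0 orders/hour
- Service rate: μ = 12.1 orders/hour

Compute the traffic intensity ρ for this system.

Server utilization: ρ = λ/μ
ρ = 6.0/12.1 = 0.4959
The server is busy 49.59% of the time.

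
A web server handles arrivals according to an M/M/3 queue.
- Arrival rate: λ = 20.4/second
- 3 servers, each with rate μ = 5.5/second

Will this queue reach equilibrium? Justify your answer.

Stability requires ρ = λ/(cμ) < 1
ρ = 20.4/(3 × 5.5) = 20.4/16.50 = 1.2364
Since 1.2364 ≥ 1, the system is UNSTABLE.
Need c > λ/μ = 20.4/5.5 = 3.71.
Minimum servers needed: c = 4.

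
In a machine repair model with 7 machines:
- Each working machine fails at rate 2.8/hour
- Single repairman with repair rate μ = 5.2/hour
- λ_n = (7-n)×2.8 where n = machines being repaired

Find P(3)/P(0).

P(3)/P(0) = ∏_{i=0}^{3-1} λ_i/μ_{i+1}
= (7-0)×2.8/5.2 × (7-1)×2.8/5.2 × (7-2)×2.8/5.2
= 32.7856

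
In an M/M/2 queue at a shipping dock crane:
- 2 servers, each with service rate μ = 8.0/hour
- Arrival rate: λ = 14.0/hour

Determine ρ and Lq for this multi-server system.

Traffic intensity: ρ = λ/(cμ) = 14.0/(2×8.0) = 0.8750
Since ρ = 0.8750 < 1, system is stable.
Offered load a = λ/μ = cρ = 14.0/8.0 = 1.7500
P₀ = [ Σₙ₌₀^1 aⁿ/n! + a^2/(2!(1-ρ)) ]⁻¹
Σ = a^0/0! + a^1/1! = 1.0000 + 1.7500 = 2.7500
a^2/(2!(1-ρ)) = 3.0625/(2 × 0.1250) = 12.2500
P₀ = 1/(2.7500 + 12.2500) = 0.06667
Lq = P₀·a^2·ρ / (2!(1-ρ)²) = 0.066667 × 3.0625 × 0.87500 / (2 × 0.015625) = 5.7167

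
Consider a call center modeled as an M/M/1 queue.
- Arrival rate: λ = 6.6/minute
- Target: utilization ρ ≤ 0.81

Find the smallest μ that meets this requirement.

ρ = λ/μ, so μ = λ/ρ
μ ≥ 6.6/0.81 = 8.1481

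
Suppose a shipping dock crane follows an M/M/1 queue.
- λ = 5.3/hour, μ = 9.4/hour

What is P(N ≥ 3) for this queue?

ρ = λ/μ = 5.3/9.4 = 0.5638
P(N ≥ n) = ρⁿ
P(N ≥ 3) = 0.5638^3
P(N ≥ 3) = 0.1792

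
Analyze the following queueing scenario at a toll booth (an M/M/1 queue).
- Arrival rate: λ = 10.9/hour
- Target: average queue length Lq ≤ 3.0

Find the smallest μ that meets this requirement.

For M/M/1: Lq = λ²/(μ(μ-λ))
Need Lq ≤ 3.0, i.e. μ(μ-λ) ≥ λ²/3.0
μ² - 10.9μ - 118.81/3.0 ≥ 0  →  μ² - 10.9μ - 39.60333 ≥ 0
Quadratic formula (positive root): μ = [λ + √(λ² + 4×39.60333)]/2
Discriminant: 118.81 + 4×39.60333 = 277.2233, √277.2233 = 16.6500
μ ≥ (10.9 + 16.6500)/2 = 13.7750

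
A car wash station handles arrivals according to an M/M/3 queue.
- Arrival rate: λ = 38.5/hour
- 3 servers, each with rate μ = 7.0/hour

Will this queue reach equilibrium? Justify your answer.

Stability requires ρ = λ/(cμ) < 1
ρ = 38.5/(3 × 7.0) = 38.5/21.00 = 1.8333
Since 1.8333 ≥ 1, the system is UNSTABLE.
Need c > λ/μ = 38.5/7.0 = 5.50.
Minimum servers needed: c = 6.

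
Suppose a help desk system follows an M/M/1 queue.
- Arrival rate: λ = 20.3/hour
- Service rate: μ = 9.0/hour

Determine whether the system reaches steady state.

Stability requires ρ = λ/(cμ) < 1
ρ = 20.3/(1 × 9.0) = 20.3/9.00 = 2.2556
Since 2.2556 ≥ 1, the system is UNSTABLE.
Queue grows without bound. Need μ > λ = 20.3.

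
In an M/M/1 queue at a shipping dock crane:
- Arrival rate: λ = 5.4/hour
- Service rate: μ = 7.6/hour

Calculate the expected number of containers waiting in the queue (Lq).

ρ = λ/μ = 5.4/7.6 = 0.7105
For M/M/1: Lq = λ²/(μ(μ-λ))
Lq = 29.16/(7.6 × 2.20)
Lq = 1.7440 containers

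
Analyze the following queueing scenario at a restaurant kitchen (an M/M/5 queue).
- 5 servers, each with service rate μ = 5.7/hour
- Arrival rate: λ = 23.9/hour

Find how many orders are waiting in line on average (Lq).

Traffic intensity: ρ = λ/(cμ) = 23.9/(5×5.7) = 0.8386
Since ρ = 0.8386 < 1, system is stable.
Offered load a = λ/μ = cρ = 23.9/5.7 = 4.1930
P₀ = [ Σₙ₌₀^4 aⁿ/n! + a^5/(5!(1-ρ)) ]⁻¹
Σ = a^0/0! + a^1/1! + a^2/2! + a^3/3! + a^4/4! = 1.00000 + 4.19298 + 8.79055 + 12.2862 + 12.8790 = 39.1487
a^5/(5!(1-ρ)) = 1296.0305/(120 × 0.1614035) = 66.9146
P₀ = 1/(39.1487 + 66.9146) = 0.009428
Lq = P₀·a^5·ρ / (5!(1-ρ)²) = 0.009428 × 1296.0305 × 0.8386 / (120 × 0.02605) = 3.2779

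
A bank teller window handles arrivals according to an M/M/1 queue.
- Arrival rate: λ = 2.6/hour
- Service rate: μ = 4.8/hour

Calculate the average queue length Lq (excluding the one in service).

ρ = λ/μ = 2.6/4.8 = 0.5417
For M/M/1: Lq = λ²/(μ(μ-λ))
Lq = 6.76/(4.8 × 2.20)
Lq = 0.6402 transactions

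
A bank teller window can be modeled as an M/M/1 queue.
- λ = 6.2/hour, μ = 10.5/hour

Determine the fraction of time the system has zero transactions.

ρ = λ/μ = 6.2/10.5 = 0.5905
P(0) = 1 - ρ = 1 - 0.5905 = 0.4095
The server is idle 40.95% of the time.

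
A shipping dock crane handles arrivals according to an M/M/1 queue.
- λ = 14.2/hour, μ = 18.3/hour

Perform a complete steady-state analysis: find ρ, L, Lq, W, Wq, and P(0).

Step 1: ρ = λ/μ = 14.2/18.3 = 0.7760
Step 2: L = λ/(μ-λ) = 14.2/4.10 = 3.4634
Step 3: Lq = λ²/(μ(μ-λ)) = 201.64/(18.3×4.10) = 2.6875
Step 4: W = 1/(μ-λ) = 1/4.10 = 0.2439
Step 5: Wq = λ/(μ(μ-λ)) = 14.2/(18.3×4.10) = 0.1893
Step 6: P(0) = 1-ρ = 0.2240
Verify: L = λW = 14.2×0.2439 = 3.4634 ✔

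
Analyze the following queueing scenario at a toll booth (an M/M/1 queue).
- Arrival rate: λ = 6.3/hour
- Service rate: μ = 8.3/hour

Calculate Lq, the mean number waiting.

ρ = λ/μ = 6.3/8.3 = 0.7590
For M/M/1: Lq = λ²/(μ(μ-λ))
Lq = 39.69/(8.3 × 2.00)
Lq = 2.3910 vehicles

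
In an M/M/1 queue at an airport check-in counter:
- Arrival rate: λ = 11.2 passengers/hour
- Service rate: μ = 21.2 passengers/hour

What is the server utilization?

Server utilization: ρ = λ/μ
ρ = 11.2/21.2 = 0.5283
The server is busy 52.83% of the time.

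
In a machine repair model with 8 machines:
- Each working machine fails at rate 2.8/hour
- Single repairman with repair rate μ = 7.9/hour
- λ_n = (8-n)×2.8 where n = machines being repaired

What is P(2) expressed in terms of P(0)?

P(2)/P(0) = ∏_{i=0}^{2-1} λ_i/μ_{i+1}
= (8-0)×2.8/7.9 × (8-1)×2.8/7.9
= 7.0348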